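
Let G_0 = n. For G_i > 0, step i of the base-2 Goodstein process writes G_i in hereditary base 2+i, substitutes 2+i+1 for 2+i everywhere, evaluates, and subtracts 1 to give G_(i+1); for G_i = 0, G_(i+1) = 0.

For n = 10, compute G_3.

15625

base 2: 10 = 2^(2 + 1) + 2; at 3: 3^(3 + 1) + 3 = 84; next = 83
base 3: 83 = 3^(3 + 1) + 2; at 4: 4^(4 + 1) + 2 = 1026; next = 1025
base 4: 1025 = 4^(4 + 1) + 1; at 5: 5^(5 + 1) + 1 = 15626; next = 15625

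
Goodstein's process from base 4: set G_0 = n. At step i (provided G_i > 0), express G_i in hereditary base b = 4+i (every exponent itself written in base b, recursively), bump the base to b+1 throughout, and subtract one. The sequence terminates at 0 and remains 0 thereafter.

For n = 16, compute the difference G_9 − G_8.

2

G_0 = 16. HB_4(16) = 4^2. Bump = 25. G_1 = 24.
G_1 = 24. HB_5(24) = 4·5 + 4. Bump = 28. G_2 = 27.
G_2 = 27. HB_6(27) = 4·6 + 3. Bump = 31. G_3 = 30.
G_3 = 30. HB_7(30) = 4·7 + 2. Bump = 34. G_4 = 33.
G_4 = 33. HB_8(33) = 4·8 + 1. Bump = 37. G_5 = 36.
G_5 = 36. HB_9(36) = 4·9. Bump = 40. G_6 = 39.
G_6 = 39. HB_10(39) = 3·10 + 9. Bump = 42. G_7 = 41.
G_7 = 41. HB_11(41) = 3·11 + 8. Bump = 44. G_8 = 43.
G_8 = 43. HB_12(43) = 3·12 + 7. Bump = 46. G_9 = 45.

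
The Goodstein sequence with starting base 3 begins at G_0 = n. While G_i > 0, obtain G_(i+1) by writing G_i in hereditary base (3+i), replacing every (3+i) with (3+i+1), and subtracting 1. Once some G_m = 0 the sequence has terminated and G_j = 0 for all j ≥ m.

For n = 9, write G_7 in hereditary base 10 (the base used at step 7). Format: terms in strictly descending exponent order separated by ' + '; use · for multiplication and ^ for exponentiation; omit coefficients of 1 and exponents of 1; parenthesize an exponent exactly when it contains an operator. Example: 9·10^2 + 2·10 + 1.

9 —HB3→ 3^2 —bump→ 4^2 = 16 —(−1)→ 15
15 —HB4→ 3·4 + 3 —bump→ 3·5 + 3 = 18 —(−1)→ 17
17 —HB5→ 3·5 + 2 —bump→ 3·6 + 2 = 20 —(−1)→ 19
19 —HB6→ 3·6 + 1 —bump→ 3·7 + 1 = 22 —(−1)→ 21
21 —HB7→ 3·7 —bump→ 3·8 = 24 —(−1)→ 23
23 —HB8→ 2·8 + 7 —bump→ 2·9 + 7 = 25 —(−1)→ 24
24 —HB9→ 2·9 + 6 —bump→ 2·10 + 6 = 26 —(−1)→ 25
25 —HB10→ 2·10 + 5 —bump→ 2·11 + 5 = 27 —(−1)→ 26

2·10 + 5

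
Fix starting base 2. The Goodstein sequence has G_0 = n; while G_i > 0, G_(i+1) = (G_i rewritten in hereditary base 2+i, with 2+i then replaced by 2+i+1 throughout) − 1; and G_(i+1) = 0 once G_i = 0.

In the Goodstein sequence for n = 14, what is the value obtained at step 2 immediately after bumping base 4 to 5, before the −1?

[0] 14 ≡ 2^(2 + 1) + 2^2 + 2 (base 2). Lift 3: 111. −1: 110.
[1] 110 ≡ 3^(3 + 1) + 3^3 + 2 (base 3). Lift 4: 1282. −1: 1281.
[2] 1281 ≡ 4^(4 + 1) + 4^4 + 1 (base 4). Lift 5: 18751. −1: 18750.

18751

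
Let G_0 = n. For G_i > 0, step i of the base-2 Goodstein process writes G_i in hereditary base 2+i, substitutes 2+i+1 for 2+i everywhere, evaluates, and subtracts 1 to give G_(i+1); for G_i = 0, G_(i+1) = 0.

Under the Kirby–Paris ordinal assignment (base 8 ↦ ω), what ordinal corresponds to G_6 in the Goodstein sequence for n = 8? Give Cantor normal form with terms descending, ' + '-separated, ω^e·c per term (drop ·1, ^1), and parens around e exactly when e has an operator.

(0) 8|_2 = 2^(2 + 1) ↦ 3^(3 + 1)|_3 = 81 ⇒ 80
(1) 80|_3 = 2·3^3 + 2·3^2 + 2·3 + 2 ↦ 2·4^4 + 2·4^2 + 2·4 + 2|_4 = 554 ⇒ 553
(2) 553|_4 = 2·4^4 + 2·4^2 + 2·4 + 1 ↦ 2·5^5 + 2·5^2 + 2·5 + 1|_5 = 6311 ⇒ 6310
(3) 6310|_5 = 2·5^5 + 2·5^2 + 2·5 ↦ 2·6^6 + 2·6^2 + 2·6|_6 = 93396 ⇒ 93395
(4) 93395|_6 = 2·6^6 + 2·6^2 + 6 + 5 ↦ 2·7^7 + 2·7^2 + 7 + 5|_7 = 1647196 ⇒ 1647195
(5) 1647195|_7 = 2·7^7 + 2·7^2 + 7 + 4 ↦ 2·8^8 + 2·8^2 + 8 + 4|_8 = 33554572 ⇒ 33554571
(6) 33554571|_8 = 2·8^8 + 2·8^2 + 8 + 3 ↦ 2·9^9 + 2·9^2 + 9 + 3|_9 = 774841152 ⇒ 774841151

ω^ω·2 + ω^2·2 + ω + 3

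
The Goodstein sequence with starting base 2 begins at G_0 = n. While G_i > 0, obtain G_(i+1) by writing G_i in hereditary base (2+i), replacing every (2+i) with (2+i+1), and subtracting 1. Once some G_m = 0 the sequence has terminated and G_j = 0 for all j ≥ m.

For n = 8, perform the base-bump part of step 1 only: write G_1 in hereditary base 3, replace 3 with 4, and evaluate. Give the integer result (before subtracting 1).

[0] 8 ≡ 2^(2 + 1) (base 2). Lift 3: 81. −1: 80.
[1] 80 ≡ 2·3^3 + 2·3^2 + 2·3 + 2 (base 3). Lift 4: 554. −1: 553.

554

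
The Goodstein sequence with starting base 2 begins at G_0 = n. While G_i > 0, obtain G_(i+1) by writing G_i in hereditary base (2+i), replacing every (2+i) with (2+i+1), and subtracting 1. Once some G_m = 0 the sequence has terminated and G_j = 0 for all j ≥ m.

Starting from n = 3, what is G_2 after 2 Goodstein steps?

base 2: 3 = 2 + 1; at 3: 3 + 1 = 4; next = 3
base 3: 3 = 3; at 4: 4 = 4; next = 3
base 4: 3 = 3; at 5: 3 = 3; next = 2

3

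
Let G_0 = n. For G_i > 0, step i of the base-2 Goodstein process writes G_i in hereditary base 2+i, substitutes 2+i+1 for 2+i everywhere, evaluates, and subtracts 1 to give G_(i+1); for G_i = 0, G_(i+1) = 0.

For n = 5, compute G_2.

255

(0) 5|_2 = 2^2 + 1 ↦ 3^3 + 1|_3 = 28 ⇒ 27
(1) 27|_3 = 3^3 ↦ 4^4|_4 = 256 ⇒ 255
(2) 255|_4 = 3·4^3 + 3·4^2 + 3·4 + 3 ↦ 3·5^3 + 3·5^2 + 3·5 + 3|_5 = 468 ⇒ 467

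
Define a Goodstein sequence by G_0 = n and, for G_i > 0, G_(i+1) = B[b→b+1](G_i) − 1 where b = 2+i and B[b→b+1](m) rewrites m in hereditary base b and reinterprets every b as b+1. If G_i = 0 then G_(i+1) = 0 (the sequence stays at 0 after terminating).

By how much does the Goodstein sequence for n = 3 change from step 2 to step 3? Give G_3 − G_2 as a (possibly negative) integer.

-1

G_0=3  [base 2] 2 + 1  →[2↦3]→  3 + 1 = 4  −1 ⇒ G_1=3
G_1=3  [base 3] 3  →[3↦4]→  4 = 4  −1 ⇒ G_2=3
G_2=3  [base 4] 3  →[4↦5]→  3 = 3  −1 ⇒ G_3=2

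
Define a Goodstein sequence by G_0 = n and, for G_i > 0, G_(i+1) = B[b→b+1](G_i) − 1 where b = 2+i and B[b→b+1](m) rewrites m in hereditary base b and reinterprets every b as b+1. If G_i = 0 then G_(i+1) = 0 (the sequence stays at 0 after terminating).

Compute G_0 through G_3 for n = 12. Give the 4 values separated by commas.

i=0: 12 = 2^(2 + 1) + 2^2 (b=2); 2→3: 3^(3 + 1) + 3^3 = 108; 108−1 = 107
i=1: 107 = 3^(3 + 1) + 2·3^2 + 2·3 + 2 (b=3); 3→4: 4^(4 + 1) + 2·4^2 + 2·4 + 2 = 1066; 1066−1 = 1065
i=2: 1065 = 4^(4 + 1) + 2·4^2 + 2·4 + 1 (b=4); 4→5: 5^(5 + 1) + 2·5^2 + 2·5 + 1 = 15686; 15686−1 = 15685

12, 107, 1065, 15685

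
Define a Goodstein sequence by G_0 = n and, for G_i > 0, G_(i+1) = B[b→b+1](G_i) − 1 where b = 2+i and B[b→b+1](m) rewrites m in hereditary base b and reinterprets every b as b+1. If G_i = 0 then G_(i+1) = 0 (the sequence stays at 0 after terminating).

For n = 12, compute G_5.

12 —HB2→ 2^(2 + 1) + 2^2 —bump→ 3^(3 + 1) + 3^3 = 108 —(−1)→ 107
107 —HB3→ 3^(3 + 1) + 2·3^2 + 2·3 + 2 —bump→ 4^(4 + 1) + 2·4^2 + 2·4 + 2 = 1066 —(−1)→ 1065
1065 —HB4→ 4^(4 + 1) + 2·4^2 + 2·4 + 1 —bump→ 5^(5 + 1) + 2·5^2 + 2·5 + 1 = 15686 —(−1)→ 15685
15685 —HB5→ 5^(5 + 1) + 2·5^2 + 2·5 —bump→ 6^(6 + 1) + 2·6^2 + 2·6 = 280020 —(−1)→ 280019
280019 —HB6→ 6^(6 + 1) + 2·6^2 + 6 + 5 —bump→ 7^(7 + 1) + 2·7^2 + 7 + 5 = 5764911 —(−1)→ 5764910

5764910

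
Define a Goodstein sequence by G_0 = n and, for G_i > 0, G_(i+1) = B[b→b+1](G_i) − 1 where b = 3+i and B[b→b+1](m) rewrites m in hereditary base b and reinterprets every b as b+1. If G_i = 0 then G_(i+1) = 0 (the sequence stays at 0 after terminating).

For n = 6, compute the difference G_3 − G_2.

[0] 6 ≡ 2·3 (base 3). Lift 4: 8. −1: 7.
[1] 7 ≡ 4 + 3 (base 4). Lift 5: 8. −1: 7.
[2] 7 ≡ 5 + 2 (base 5). Lift 6: 8. −1: 7.

0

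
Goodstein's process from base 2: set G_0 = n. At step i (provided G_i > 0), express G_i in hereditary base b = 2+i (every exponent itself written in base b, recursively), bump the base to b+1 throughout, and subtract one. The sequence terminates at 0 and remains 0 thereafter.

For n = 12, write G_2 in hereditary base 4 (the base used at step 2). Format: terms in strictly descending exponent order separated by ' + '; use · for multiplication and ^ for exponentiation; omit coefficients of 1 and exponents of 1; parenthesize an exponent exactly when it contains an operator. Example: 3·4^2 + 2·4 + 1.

4^(4 + 1) + 2·4^2 + 2·4 + 1

G_0 = 12. HB_2(12) = 2^(2 + 1) + 2^2. Bump = 108. G_1 = 107.
G_1 = 107. HB_3(107) = 3^(3 + 1) + 2·3^2 + 2·3 + 2. Bump = 1066. G_2 = 1065.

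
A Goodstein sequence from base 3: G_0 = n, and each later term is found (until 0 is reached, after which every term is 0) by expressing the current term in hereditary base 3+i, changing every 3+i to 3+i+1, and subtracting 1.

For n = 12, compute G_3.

G_0 = 12. HB_3(12) = 3^2 + 3. Bump = 20. G_1 = 19.
G_1 = 19. HB_4(19) = 4^2 + 3. Bump = 28. G_2 = 27.
G_2 = 27. HB_5(27) = 5^2 + 2. Bump = 38. G_3 = 37.
G_3 = 37. HB_6(37) = 6^2 + 1. Bump = 50. G_4 = 49.

37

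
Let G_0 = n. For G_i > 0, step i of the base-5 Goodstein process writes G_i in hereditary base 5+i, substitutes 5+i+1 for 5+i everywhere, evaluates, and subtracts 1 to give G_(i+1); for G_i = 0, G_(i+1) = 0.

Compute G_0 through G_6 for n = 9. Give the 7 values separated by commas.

9, 9, 9, 9, 9, 9, 8

G_0 = 9. HB_5(9) = 5 + 4. Bump = 10. G_1 = 9.
G_1 = 9. HB_6(9) = 6 + 3. Bump = 10. G_2 = 9.
G_2 = 9. HB_7(9) = 7 + 2. Bump = 10. G_3 = 9.
G_3 = 9. HB_8(9) = 8 + 1. Bump = 10. G_4 = 9.
G_4 = 9. HB_9(9) = 9. Bump = 10. G_5 = 9.
G_5 = 9. HB_10(9) = 9. Bump = 9. G_6 = 8.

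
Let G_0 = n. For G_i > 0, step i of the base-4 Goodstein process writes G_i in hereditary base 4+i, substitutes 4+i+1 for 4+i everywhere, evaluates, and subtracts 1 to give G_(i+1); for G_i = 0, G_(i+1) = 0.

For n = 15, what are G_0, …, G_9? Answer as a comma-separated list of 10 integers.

i=0: 15 = 3·4 + 3 (b=4); 4→5: 3·5 + 3 = 18; 18−1 = 17
i=1: 17 = 3·5 + 2 (b=5); 5→6: 3·6 + 2 = 20; 20−1 = 19
i=2: 19 = 3·6 + 1 (b=6); 6→7: 3·7 + 1 = 22; 22−1 = 21
i=3: 21 = 3·7 (b=7); 7→8: 3·8 = 24; 24−1 = 23
i=4: 23 = 2·8 + 7 (b=8); 8→9: 2·9 + 7 = 25; 25−1 = 24
i=5: 24 = 2·9 + 6 (b=9); 9→10: 2·10 + 6 = 26; 26−1 = 25
i=6: 25 = 2·10 + 5 (b=10); 10→11: 2·11 + 5 = 27; 27−1 = 26
i=7: 26 = 2·11 + 4 (b=11); 11→12: 2·12 + 4 = 28; 28−1 = 27
i=8: 27 = 2·12 + 3 (b=12); 12→13: 2·13 + 3 = 29; 29−1 = 28

15, 17, 19, 21, 23, 24, 25, 26, 27, 28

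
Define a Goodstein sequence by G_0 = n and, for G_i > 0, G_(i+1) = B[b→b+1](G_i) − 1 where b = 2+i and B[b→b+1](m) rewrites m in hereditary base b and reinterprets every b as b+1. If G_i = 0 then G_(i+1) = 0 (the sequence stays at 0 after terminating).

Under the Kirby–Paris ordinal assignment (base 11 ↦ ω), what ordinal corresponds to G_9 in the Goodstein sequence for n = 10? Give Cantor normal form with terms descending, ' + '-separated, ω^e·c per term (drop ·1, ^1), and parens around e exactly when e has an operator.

ω^ω·5 + ω^5·5 + ω^4·5 + ω^3·5 + ω^2·5 + ω·5

base 2: 10 = 2^(2 + 1) + 2; at 3: 3^(3 + 1) + 3 = 84; next = 83
base 3: 83 = 3^(3 + 1) + 2; at 4: 4^(4 + 1) + 2 = 1026; next = 1025
base 4: 1025 = 4^(4 + 1) + 1; at 5: 5^(5 + 1) + 1 = 15626; next = 15625
base 5: 15625 = 5^(5 + 1); at 6: 6^(6 + 1) = 279936; next = 279935
base 6: 279935 = 5·6^6 + 5·6^5 + 5·6^4 + 5·6^3 + 5·6^2 + 5·6 + 5; at 7: 5·7^7 + 5·7^5 + 5·7^4 + 5·7^3 + 5·7^2 + 5·7 + 5 = 4215755; next = 4215754
base 7: 4215754 = 5·7^7 + 5·7^5 + 5·7^4 + 5·7^3 + 5·7^2 + 5·7 + 4; at 8: 5·8^8 + 5·8^5 + 5·8^4 + 5·8^3 + 5·8^2 + 5·8 + 4 = 84073324; next = 84073323
base 8: 84073323 = 5·8^8 + 5·8^5 + 5·8^4 + 5·8^3 + 5·8^2 + 5·8 + 3; at 9: 5·9^9 + 5·9^5 + 5·9^4 + 5·9^3 + 5·9^2 + 5·9 + 3 = 1937434593; next = 1937434592
base 9: 1937434592 = 5·9^9 + 5·9^5 + 5·9^4 + 5·9^3 + 5·9^2 + 5·9 + 2; at 10: 5·10^10 + 5·10^5 + 5·10^4 + 5·10^3 + 5·10^2 + 5·10 + 2 = 50000555552; next = 50000555551
base 10: 50000555551 = 5·10^10 + 5·10^5 + 5·10^4 + 5·10^3 + 5·10^2 + 5·10 + 1; at 11: 5·11^11 + 5·11^5 + 5·11^4 + 5·11^3 + 5·11^2 + 5·11 + 1 = 1426559238831; next = 1426559238830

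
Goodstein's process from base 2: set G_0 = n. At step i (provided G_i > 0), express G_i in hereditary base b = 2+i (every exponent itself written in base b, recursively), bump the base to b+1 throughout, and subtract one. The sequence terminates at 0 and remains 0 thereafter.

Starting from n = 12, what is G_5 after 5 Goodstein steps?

5764910

[0] 12 ≡ 2^(2 + 1) + 2^2 (base 2). Lift 3: 108. −1: 107.
[1] 107 ≡ 3^(3 + 1) + 2·3^2 + 2·3 + 2 (base 3). Lift 4: 1066. −1: 1065.
[2] 1065 ≡ 4^(4 + 1) + 2·4^2 + 2·4 + 1 (base 4). Lift 5: 15686. −1: 15685.
[3] 15685 ≡ 5^(5 + 1) + 2·5^2 + 2·5 (base 5). Lift 6: 280020. −1: 280019.
[4] 280019 ≡ 6^(6 + 1) + 2·6^2 + 6 + 5 (base 6). Lift 7: 5764911. −1: 5764910.
[5] 5764910 ≡ 7^(7 + 1) + 2·7^2 + 7 + 4 (base 7). Lift 8: 134217868. −1: 134217867.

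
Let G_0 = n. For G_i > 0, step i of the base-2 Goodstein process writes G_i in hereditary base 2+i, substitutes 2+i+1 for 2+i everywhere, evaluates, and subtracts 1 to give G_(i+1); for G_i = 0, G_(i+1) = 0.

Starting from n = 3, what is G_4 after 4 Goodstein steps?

[0] 3 ≡ 2 + 1 (base 2). Lift 3: 4. −1: 3.
[1] 3 ≡ 3 (base 3). Lift 4: 4. −1: 3.
[2] 3 ≡ 3 (base 4). Lift 5: 3. −1: 2.
[3] 2 ≡ 2 (base 5). Lift 6: 2. −1: 1.
[4] 1 ≡ 1 (base 6). Lift 7: 1. −1: 0.

1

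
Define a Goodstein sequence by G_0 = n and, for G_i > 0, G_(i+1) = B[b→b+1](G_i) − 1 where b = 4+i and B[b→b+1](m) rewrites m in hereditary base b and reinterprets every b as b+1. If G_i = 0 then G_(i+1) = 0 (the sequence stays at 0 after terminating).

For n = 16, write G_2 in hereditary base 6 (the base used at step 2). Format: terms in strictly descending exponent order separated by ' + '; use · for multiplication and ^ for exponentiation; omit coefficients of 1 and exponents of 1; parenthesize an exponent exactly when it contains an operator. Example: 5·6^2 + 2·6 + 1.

16 —HB4→ 4^2 —bump→ 5^2 = 25 —(−1)→ 24
24 —HB5→ 4·5 + 4 —bump→ 4·6 + 4 = 28 —(−1)→ 27
27 —HB6→ 4·6 + 3 —bump→ 4·7 + 3 = 31 —(−1)→ 30

4·6 + 3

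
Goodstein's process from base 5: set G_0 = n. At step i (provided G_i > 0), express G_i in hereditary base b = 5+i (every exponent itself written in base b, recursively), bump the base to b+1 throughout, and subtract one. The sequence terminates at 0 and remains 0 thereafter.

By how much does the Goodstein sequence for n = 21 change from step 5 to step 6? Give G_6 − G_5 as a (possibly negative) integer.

2

[0] 21 ≡ 4·5 + 1 (base 5). Lift 6: 25. −1: 24.
[1] 24 ≡ 4·6 (base 6). Lift 7: 28. −1: 27.
[2] 27 ≡ 3·7 + 6 (base 7). Lift 8: 30. −1: 29.
[3] 29 ≡ 3·8 + 5 (base 8). Lift 9: 32. −1: 31.
[4] 31 ≡ 3·9 + 4 (base 9). Lift 10: 34. −1: 33.
[5] 33 ≡ 3·10 + 3 (base 10). Lift 11: 36. −1: 35.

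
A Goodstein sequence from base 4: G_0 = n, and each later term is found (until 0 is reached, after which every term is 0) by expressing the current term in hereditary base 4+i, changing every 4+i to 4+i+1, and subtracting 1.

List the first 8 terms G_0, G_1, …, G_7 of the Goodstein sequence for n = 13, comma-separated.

i=0: 13 = 3·4 + 1 (b=4); 4→5: 3·5 + 1 = 16; 16−1 = 15
i=1: 15 = 3·5 (b=5); 5→6: 3·6 = 18; 18−1 = 17
i=2: 17 = 2·6 + 5 (b=6); 6→7: 2·7 + 5 = 19; 19−1 = 18
i=3: 18 = 2·7 + 4 (b=7); 7→8: 2·8 + 4 = 20; 20−1 = 19
i=4: 19 = 2·8 + 3 (b=8); 8→9: 2·9 + 3 = 21; 21−1 = 20
i=5: 20 = 2·9 + 2 (b=9); 9→10: 2·10 + 2 = 22; 22−1 = 21
i=6: 21 = 2·10 + 1 (b=10); 10→11: 2·11 + 1 = 23; 23−1 = 22

13, 15, 17, 18, 19, 20, 21, 22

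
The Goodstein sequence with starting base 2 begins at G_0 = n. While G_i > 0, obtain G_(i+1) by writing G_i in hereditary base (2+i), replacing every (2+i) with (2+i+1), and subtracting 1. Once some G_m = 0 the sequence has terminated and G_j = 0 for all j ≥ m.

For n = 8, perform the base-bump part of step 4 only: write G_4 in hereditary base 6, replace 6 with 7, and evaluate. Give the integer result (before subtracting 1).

i=0: 8 = 2^(2 + 1) (b=2); 2→3: 3^(3 + 1) = 81; 81−1 = 80
i=1: 80 = 2·3^3 + 2·3^2 + 2·3 + 2 (b=3); 3→4: 2·4^4 + 2·4^2 + 2·4 + 2 = 554; 554−1 = 553
i=2: 553 = 2·4^4 + 2·4^2 + 2·4 + 1 (b=4); 4→5: 2·5^5 + 2·5^2 + 2·5 + 1 = 6311; 6311−1 = 6310
i=3: 6310 = 2·5^5 + 2·5^2 + 2·5 (b=5); 5→6: 2·6^6 + 2·6^2 + 2·6 = 93396; 93396−1 = 93395
i=4: 93395 = 2·6^6 + 2·6^2 + 6 + 5 (b=6); 6→7: 2·7^7 + 2·7^2 + 7 + 5 = 1647196; 1647196−1 = 1647195

1647196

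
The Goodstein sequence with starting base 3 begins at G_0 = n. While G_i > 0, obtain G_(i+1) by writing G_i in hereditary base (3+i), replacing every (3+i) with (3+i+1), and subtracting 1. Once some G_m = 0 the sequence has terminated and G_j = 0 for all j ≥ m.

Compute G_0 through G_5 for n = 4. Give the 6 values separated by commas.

[0] 4 ≡ 3 + 1 (base 3). Lift 4: 5. −1: 4.
[1] 4 ≡ 4 (base 4). Lift 5: 5. −1: 4.
[2] 4 ≡ 4 (base 5). Lift 6: 4. −1: 3.
[3] 3 ≡ 3 (base 6). Lift 7: 3. −1: 2.
[4] 2 ≡ 2 (base 7). Lift 8: 2. −1: 1.

4, 4, 4, 3, 2, 1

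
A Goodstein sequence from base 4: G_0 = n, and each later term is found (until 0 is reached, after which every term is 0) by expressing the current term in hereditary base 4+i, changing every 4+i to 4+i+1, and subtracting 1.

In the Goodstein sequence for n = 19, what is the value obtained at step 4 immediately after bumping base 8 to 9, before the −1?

70

[0] 19 ≡ 4^2 + 3 (base 4). Lift 5: 28. −1: 27.
[1] 27 ≡ 5^2 + 2 (base 5). Lift 6: 38. −1: 37.
[2] 37 ≡ 6^2 + 1 (base 6). Lift 7: 50. −1: 49.
[3] 49 ≡ 7^2 (base 7). Lift 8: 64. −1: 63.
[4] 63 ≡ 7·8 + 7 (base 8). Lift 9: 70. −1: 69.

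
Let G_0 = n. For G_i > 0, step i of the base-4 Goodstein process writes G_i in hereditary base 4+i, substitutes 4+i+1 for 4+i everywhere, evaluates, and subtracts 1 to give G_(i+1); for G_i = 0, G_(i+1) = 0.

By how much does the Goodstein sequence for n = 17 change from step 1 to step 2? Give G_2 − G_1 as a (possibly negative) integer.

step 0: 17 = 4^2 + 1; sub 5 for 4: 5^2 + 1; = 26; G_1 = 26−1 = 25
step 1: 25 = 5^2; sub 6 for 5: 6^2; = 36; G_2 = 36−1 = 35

10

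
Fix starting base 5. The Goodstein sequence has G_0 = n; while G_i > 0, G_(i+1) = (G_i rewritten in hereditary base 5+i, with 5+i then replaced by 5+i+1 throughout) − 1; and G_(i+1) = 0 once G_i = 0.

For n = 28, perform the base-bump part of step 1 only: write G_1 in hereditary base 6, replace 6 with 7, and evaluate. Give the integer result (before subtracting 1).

51

base 5: 28 = 5^2 + 3; at 6: 6^2 + 3 = 39; next = 38
base 6: 38 = 6^2 + 2; at 7: 7^2 + 2 = 51; next = 50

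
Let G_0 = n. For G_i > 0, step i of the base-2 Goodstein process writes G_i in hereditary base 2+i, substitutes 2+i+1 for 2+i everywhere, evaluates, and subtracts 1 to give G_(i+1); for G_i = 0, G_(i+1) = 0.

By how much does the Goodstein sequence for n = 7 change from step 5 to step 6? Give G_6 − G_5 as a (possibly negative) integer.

15953672

7 —HB2→ 2^2 + 2 + 1 —bump→ 3^3 + 3 + 1 = 31 —(−1)→ 30
30 —HB3→ 3^3 + 3 —bump→ 4^4 + 4 = 260 —(−1)→ 259
259 —HB4→ 4^4 + 3 —bump→ 5^5 + 3 = 3128 —(−1)→ 3127
3127 —HB5→ 5^5 + 2 —bump→ 6^6 + 2 = 46658 —(−1)→ 46657
46657 —HB6→ 6^6 + 1 —bump→ 7^7 + 1 = 823544 —(−1)→ 823543
823543 —HB7→ 7^7 —bump→ 8^8 = 16777216 —(−1)→ 16777215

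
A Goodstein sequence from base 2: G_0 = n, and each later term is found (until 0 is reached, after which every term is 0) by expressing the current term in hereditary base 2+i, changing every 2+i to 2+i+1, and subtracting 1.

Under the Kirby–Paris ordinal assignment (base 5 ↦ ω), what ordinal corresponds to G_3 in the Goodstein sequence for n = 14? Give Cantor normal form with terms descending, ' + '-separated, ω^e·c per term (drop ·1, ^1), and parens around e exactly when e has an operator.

ω^(ω + 1) + ω^ω

[0] 14 ≡ 2^(2 + 1) + 2^2 + 2 (base 2). Lift 3: 111. −1: 110.
[1] 110 ≡ 3^(3 + 1) + 3^3 + 2 (base 3). Lift 4: 1282. −1: 1281.
[2] 1281 ≡ 4^(4 + 1) + 4^4 + 1 (base 4). Lift 5: 18751. −1: 18750.
[3] 18750 ≡ 5^(5 + 1) + 5^5 (base 5). Lift 6: 326592. −1: 326591.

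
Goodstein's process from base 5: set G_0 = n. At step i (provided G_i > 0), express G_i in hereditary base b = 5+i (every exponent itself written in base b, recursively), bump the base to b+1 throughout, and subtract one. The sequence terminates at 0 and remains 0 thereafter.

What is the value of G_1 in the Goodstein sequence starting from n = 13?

G_0=13  [base 5] 2·5 + 3  →[5↦6]→  2·6 + 3 = 15  −1 ⇒ G_1=14
G_1=14  [base 6] 2·6 + 2  →[6↦7]→  2·7 + 2 = 16  −1 ⇒ G_2=15

14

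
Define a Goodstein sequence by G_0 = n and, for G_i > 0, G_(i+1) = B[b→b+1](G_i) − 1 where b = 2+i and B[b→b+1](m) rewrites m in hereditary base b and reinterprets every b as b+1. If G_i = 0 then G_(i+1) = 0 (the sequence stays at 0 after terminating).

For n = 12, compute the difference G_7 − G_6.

(0) 12|_2 = 2^(2 + 1) + 2^2 ↦ 3^(3 + 1) + 3^3|_3 = 108 ⇒ 107
(1) 107|_3 = 3^(3 + 1) + 2·3^2 + 2·3 + 2 ↦ 4^(4 + 1) + 2·4^2 + 2·4 + 2|_4 = 1066 ⇒ 1065
(2) 1065|_4 = 4^(4 + 1) + 2·4^2 + 2·4 + 1 ↦ 5^(5 + 1) + 2·5^2 + 2·5 + 1|_5 = 15686 ⇒ 15685
(3) 15685|_5 = 5^(5 + 1) + 2·5^2 + 2·5 ↦ 6^(6 + 1) + 2·6^2 + 2·6|_6 = 280020 ⇒ 280019
(4) 280019|_6 = 6^(6 + 1) + 2·6^2 + 6 + 5 ↦ 7^(7 + 1) + 2·7^2 + 7 + 5|_7 = 5764911 ⇒ 5764910
(5) 5764910|_7 = 7^(7 + 1) + 2·7^2 + 7 + 4 ↦ 8^(8 + 1) + 2·8^2 + 8 + 4|_8 = 134217868 ⇒ 134217867
(6) 134217867|_8 = 8^(8 + 1) + 2·8^2 + 8 + 3 ↦ 9^(9 + 1) + 2·9^2 + 9 + 3|_9 = 3486784575 ⇒ 3486784574

3352566707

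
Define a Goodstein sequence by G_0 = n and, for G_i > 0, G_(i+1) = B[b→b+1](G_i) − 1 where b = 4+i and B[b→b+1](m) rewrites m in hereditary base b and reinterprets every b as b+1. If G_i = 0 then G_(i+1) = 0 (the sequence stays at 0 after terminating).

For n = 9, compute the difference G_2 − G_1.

i=0: 9 = 2·4 + 1 (b=4); 4→5: 2·5 + 1 = 11; 11−1 = 10
i=1: 10 = 2·5 (b=5); 5→6: 2·6 = 12; 12−1 = 11

1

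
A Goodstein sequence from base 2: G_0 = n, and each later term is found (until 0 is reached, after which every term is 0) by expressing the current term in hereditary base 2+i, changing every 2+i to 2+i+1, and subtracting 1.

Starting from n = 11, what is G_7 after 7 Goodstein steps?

G_0=11  [base 2] 2^(2 + 1) + 2 + 1  →[2↦3]→  3^(3 + 1) + 3 + 1 = 85  −1 ⇒ G_1=84
G_1=84  [base 3] 3^(3 + 1) + 3  →[3↦4]→  4^(4 + 1) + 4 = 1028  −1 ⇒ G_2=1027
G_2=1027  [base 4] 4^(4 + 1) + 3  →[4↦5]→  5^(5 + 1) + 3 = 15628  −1 ⇒ G_3=15627
G_3=15627  [base 5] 5^(5 + 1) + 2  →[5↦6]→  6^(6 + 1) + 2 = 279938  −1 ⇒ G_4=279937
G_4=279937  [base 6] 6^(6 + 1) + 1  →[6↦7]→  7^(7 + 1) + 1 = 5764802  −1 ⇒ G_5=5764801
G_5=5764801  [base 7] 7^(7 + 1)  →[7↦8]→  8^(8 + 1) = 134217728  −1 ⇒ G_6=134217727
G_6=134217727  [base 8] 7·8^8 + 7·8^7 + 7·8^6 + 7·8^5 + 7·8^4 + 7·8^3 + 7·8^2 + 7·8 + 7  →[8↦9]→  7·9^9 + 7·9^7 + 7·9^6 + 7·9^5 + 7·9^4 + 7·9^3 + 7·9^2 + 7·9 + 7 = 2749609303  −1 ⇒ G_7=2749609302
G_7=2749609302  [base 9] 7·9^9 + 7·9^7 + 7·9^6 + 7·9^5 + 7·9^4 + 7·9^3 + 7·9^2 + 7·9 + 6  →[9↦10]→  7·10^10 + 7·10^7 + 7·10^6 + 7·10^5 + 7·10^4 + 7·10^3 + 7·10^2 + 7·10 + 6 = 70077777776  −1 ⇒ G_8=70077777775

2749609302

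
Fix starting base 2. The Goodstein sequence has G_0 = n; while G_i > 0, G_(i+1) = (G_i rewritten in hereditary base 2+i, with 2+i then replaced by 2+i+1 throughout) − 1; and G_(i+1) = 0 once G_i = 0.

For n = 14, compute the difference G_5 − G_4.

[0] 14 ≡ 2^(2 + 1) + 2^2 + 2 (base 2). Lift 3: 111. −1: 110.
[1] 110 ≡ 3^(3 + 1) + 3^3 + 2 (base 3). Lift 4: 1282. −1: 1281.
[2] 1281 ≡ 4^(4 + 1) + 4^4 + 1 (base 4). Lift 5: 18751. −1: 18750.
[3] 18750 ≡ 5^(5 + 1) + 5^5 (base 5). Lift 6: 326592. −1: 326591.
[4] 326591 ≡ 6^(6 + 1) + 5·6^5 + 5·6^4 + 5·6^3 + 5·6^2 + 5·6 + 5 (base 6). Lift 7: 5862841. −1: 5862840.

5536249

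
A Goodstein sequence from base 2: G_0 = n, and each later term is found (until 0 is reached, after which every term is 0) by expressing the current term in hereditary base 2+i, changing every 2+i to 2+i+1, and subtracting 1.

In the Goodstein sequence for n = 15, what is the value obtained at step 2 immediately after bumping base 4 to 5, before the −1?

18753

base 2: 15 = 2^(2 + 1) + 2^2 + 2 + 1; at 3: 3^(3 + 1) + 3^3 + 3 + 1 = 112; next = 111
base 3: 111 = 3^(3 + 1) + 3^3 + 3; at 4: 4^(4 + 1) + 4^4 + 4 = 1284; next = 1283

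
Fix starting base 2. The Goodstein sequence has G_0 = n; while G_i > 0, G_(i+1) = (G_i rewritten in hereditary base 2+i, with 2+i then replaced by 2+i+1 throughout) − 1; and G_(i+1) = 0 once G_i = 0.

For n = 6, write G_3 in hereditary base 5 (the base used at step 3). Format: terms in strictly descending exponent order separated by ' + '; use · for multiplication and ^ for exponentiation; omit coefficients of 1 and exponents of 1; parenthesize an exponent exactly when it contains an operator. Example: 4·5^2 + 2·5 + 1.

base 2: 6 = 2^2 + 2; at 3: 3^3 + 3 = 30; next = 29
base 3: 29 = 3^3 + 2; at 4: 4^4 + 2 = 258; next = 257
base 4: 257 = 4^4 + 1; at 5: 5^5 + 1 = 3126; next = 3125
base 5: 3125 = 5^5; at 6: 6^6 = 46656; next = 46655

5^5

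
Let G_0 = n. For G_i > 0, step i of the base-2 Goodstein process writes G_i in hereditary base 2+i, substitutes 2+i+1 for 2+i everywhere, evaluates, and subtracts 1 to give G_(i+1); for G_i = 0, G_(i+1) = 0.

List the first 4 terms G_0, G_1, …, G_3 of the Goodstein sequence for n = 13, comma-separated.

step 0: 13 = 2^(2 + 1) + 2^2 + 1; sub 3 for 2: 3^(3 + 1) + 3^3 + 1; = 109; G_1 = 109−1 = 108
step 1: 108 = 3^(3 + 1) + 3^3; sub 4 for 3: 4^(4 + 1) + 4^4; = 1280; G_2 = 1280−1 = 1279
step 2: 1279 = 4^(4 + 1) + 3·4^3 + 3·4^2 + 3·4 + 3; sub 5 for 4: 5^(5 + 1) + 3·5^3 + 3·5^2 + 3·5 + 3; = 16093; G_3 = 16093−1 = 16092

13, 108, 1279, 16092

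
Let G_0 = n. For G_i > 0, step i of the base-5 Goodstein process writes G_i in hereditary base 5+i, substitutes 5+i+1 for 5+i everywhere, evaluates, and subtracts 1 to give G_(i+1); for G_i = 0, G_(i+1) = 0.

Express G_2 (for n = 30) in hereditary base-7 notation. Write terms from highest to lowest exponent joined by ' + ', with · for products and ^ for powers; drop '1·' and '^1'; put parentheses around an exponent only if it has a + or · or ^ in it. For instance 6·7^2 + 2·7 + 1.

7^2 + 4

G_0=30  [base 5] 5^2 + 5  →[5↦6]→  6^2 + 6 = 42  −1 ⇒ G_1=41
G_1=41  [base 6] 6^2 + 5  →[6↦7]→  7^2 + 5 = 54  −1 ⇒ G_2=53
G_2=53  [base 7] 7^2 + 4  →[7↦8]→  8^2 + 4 = 68  −1 ⇒ G_3=67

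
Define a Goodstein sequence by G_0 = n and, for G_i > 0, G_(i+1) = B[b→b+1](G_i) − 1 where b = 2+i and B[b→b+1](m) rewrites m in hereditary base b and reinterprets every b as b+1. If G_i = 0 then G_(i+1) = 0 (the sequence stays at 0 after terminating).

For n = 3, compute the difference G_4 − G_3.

-1

base 2: 3 = 2 + 1; at 3: 3 + 1 = 4; next = 3
base 3: 3 = 3; at 4: 4 = 4; next = 3
base 4: 3 = 3; at 5: 3 = 3; next = 2
base 5: 2 = 2; at 6: 2 = 2; next = 1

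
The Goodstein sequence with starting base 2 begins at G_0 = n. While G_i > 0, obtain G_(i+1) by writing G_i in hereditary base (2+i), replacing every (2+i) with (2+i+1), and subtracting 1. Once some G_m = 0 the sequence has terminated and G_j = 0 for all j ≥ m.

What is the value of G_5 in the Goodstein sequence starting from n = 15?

6588344

G_0 = 15. HB_2(15) = 2^(2 + 1) + 2^2 + 2 + 1. Bump = 112. G_1 = 111.
G_1 = 111. HB_3(111) = 3^(3 + 1) + 3^3 + 3. Bump = 1284. G_2 = 1283.
G_2 = 1283. HB_4(1283) = 4^(4 + 1) + 4^4 + 3. Bump = 18753. G_3 = 18752.
G_3 = 18752. HB_5(18752) = 5^(5 + 1) + 5^5 + 2. Bump = 326594. G_4 = 326593.
G_4 = 326593. HB_6(326593) = 6^(6 + 1) + 6^6 + 1. Bump = 6588345. G_5 = 6588344.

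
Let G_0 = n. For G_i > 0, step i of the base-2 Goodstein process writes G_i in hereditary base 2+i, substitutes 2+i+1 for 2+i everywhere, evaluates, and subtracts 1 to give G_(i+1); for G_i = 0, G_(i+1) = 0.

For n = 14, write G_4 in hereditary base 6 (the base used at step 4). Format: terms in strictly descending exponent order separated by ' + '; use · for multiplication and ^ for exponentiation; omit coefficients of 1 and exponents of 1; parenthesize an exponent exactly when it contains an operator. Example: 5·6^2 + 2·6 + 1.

14 —HB2→ 2^(2 + 1) + 2^2 + 2 —bump→ 3^(3 + 1) + 3^3 + 3 = 111 —(−1)→ 110
110 —HB3→ 3^(3 + 1) + 3^3 + 2 —bump→ 4^(4 + 1) + 4^4 + 2 = 1282 —(−1)→ 1281
1281 —HB4→ 4^(4 + 1) + 4^4 + 1 —bump→ 5^(5 + 1) + 5^5 + 1 = 18751 —(−1)→ 18750
18750 —HB5→ 5^(5 + 1) + 5^5 —bump→ 6^(6 + 1) + 6^6 = 326592 —(−1)→ 326591

6^(6 + 1) + 5·6^5 + 5·6^4 + 5·6^3 + 5·6^2 + 5·6 + 5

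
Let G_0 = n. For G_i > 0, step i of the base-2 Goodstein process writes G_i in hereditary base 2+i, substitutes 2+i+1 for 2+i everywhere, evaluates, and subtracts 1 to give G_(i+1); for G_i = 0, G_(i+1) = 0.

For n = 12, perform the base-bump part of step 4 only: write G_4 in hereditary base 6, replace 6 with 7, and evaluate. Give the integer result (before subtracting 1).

G_0=12  [base 2] 2^(2 + 1) + 2^2  →[2↦3]→  3^(3 + 1) + 3^3 = 108  −1 ⇒ G_1=107
G_1=107  [base 3] 3^(3 + 1) + 2·3^2 + 2·3 + 2  →[3↦4]→  4^(4 + 1) + 2·4^2 + 2·4 + 2 = 1066  −1 ⇒ G_2=1065
G_2=1065  [base 4] 4^(4 + 1) + 2·4^2 + 2·4 + 1  →[4↦5]→  5^(5 + 1) + 2·5^2 + 2·5 + 1 = 15686  −1 ⇒ G_3=15685
G_3=15685  [base 5] 5^(5 + 1) + 2·5^2 + 2·5  →[5↦6]→  6^(6 + 1) + 2·6^2 + 2·6 = 280020  −1 ⇒ G_4=280019

5764911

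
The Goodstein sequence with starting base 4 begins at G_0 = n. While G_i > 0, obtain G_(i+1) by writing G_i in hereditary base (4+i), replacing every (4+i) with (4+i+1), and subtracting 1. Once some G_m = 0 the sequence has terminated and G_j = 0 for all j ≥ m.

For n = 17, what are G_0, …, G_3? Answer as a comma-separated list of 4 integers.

step 0: 17 = 4^2 + 1; sub 5 for 4: 5^2 + 1; = 26; G_1 = 26−1 = 25
step 1: 25 = 5^2; sub 6 for 5: 6^2; = 36; G_2 = 36−1 = 35
step 2: 35 = 5·6 + 5; sub 7 for 6: 5·7 + 5; = 40; G_3 = 40−1 = 39

17, 25, 35, 39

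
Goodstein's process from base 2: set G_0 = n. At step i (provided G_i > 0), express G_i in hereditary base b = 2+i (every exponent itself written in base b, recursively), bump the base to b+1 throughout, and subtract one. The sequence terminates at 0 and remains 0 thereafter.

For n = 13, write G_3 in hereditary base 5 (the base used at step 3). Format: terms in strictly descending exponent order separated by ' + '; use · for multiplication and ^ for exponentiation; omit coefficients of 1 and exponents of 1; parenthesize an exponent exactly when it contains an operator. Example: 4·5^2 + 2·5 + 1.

[0] 13 ≡ 2^(2 + 1) + 2^2 + 1 (base 2). Lift 3: 109. −1: 108.
[1] 108 ≡ 3^(3 + 1) + 3^3 (base 3). Lift 4: 1280. −1: 1279.
[2] 1279 ≡ 4^(4 + 1) + 3·4^3 + 3·4^2 + 3·4 + 3 (base 4). Lift 5: 16093. −1: 16092.

5^(5 + 1) + 3·5^3 + 3·5^2 + 3·5 + 2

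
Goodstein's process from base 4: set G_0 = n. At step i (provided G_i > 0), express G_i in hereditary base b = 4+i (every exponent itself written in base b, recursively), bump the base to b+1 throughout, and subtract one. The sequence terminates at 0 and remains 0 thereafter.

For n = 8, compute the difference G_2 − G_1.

i=0: 8 = 2·4 (b=4); 4→5: 2·5 = 10; 10−1 = 9
i=1: 9 = 5 + 4 (b=5); 5→6: 6 + 4 = 10; 10−1 = 9

0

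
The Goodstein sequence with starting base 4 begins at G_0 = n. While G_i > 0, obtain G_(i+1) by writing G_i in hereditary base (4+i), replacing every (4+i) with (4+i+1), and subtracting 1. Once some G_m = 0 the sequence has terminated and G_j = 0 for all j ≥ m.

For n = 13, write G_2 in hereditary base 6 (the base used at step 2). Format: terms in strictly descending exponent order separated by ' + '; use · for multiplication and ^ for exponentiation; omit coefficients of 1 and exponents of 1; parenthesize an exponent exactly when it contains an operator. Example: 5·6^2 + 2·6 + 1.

G_0 = 13. HB_4(13) = 3·4 + 1. Bump = 16. G_1 = 15.
G_1 = 15. HB_5(15) = 3·5. Bump = 18. G_2 = 17.
G_2 = 17. HB_6(17) = 2·6 + 5. Bump = 19. G_3 = 18.

2·6 + 5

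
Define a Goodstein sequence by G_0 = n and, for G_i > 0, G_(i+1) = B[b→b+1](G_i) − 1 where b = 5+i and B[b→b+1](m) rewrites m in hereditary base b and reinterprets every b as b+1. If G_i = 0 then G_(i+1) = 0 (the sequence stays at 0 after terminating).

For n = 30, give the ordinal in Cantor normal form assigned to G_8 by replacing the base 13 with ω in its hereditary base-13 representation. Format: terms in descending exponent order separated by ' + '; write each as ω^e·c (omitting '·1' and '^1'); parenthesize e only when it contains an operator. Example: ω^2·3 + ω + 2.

i=0: 30 = 5^2 + 5 (b=5); 5→6: 6^2 + 6 = 42; 42−1 = 41
i=1: 41 = 6^2 + 5 (b=6); 6→7: 7^2 + 5 = 54; 54−1 = 53
i=2: 53 = 7^2 + 4 (b=7); 7→8: 8^2 + 4 = 68; 68−1 = 67
i=3: 67 = 8^2 + 3 (b=8); 8→9: 9^2 + 3 = 84; 84−1 = 83
i=4: 83 = 9^2 + 2 (b=9); 9→10: 10^2 + 2 = 102; 102−1 = 101
i=5: 101 = 10^2 + 1 (b=10); 10→11: 11^2 + 1 = 122; 122−1 = 121
i=6: 121 = 11^2 (b=11); 11→12: 12^2 = 144; 144−1 = 143
i=7: 143 = 11·12 + 11 (b=12); 12→13: 11·13 + 11 = 154; 154−1 = 153
i=8: 153 = 11·13 + 10 (b=13); 13→14: 11·14 + 10 = 164; 164−1 = 163

ω·11 + 10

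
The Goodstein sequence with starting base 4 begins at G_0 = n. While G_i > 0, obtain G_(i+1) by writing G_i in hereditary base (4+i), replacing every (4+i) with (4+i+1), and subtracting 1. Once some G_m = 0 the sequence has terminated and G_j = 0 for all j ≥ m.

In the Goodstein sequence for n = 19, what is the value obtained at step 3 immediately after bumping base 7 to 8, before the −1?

64

i=0: 19 = 4^2 + 3 (b=4); 4→5: 5^2 + 3 = 28; 28−1 = 27
i=1: 27 = 5^2 + 2 (b=5); 5→6: 6^2 + 2 = 38; 38−1 = 37
i=2: 37 = 6^2 + 1 (b=6); 6→7: 7^2 + 1 = 50; 50−1 = 49
i=3: 49 = 7^2 (b=7); 7→8: 8^2 = 64; 64−1 = 63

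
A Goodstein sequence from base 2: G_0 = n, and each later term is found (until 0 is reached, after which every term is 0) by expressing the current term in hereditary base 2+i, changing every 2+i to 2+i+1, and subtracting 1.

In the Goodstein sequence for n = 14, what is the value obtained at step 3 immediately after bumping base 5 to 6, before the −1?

step 0: 14 = 2^(2 + 1) + 2^2 + 2; sub 3 for 2: 3^(3 + 1) + 3^3 + 3; = 111; G_1 = 111−1 = 110
step 1: 110 = 3^(3 + 1) + 3^3 + 2; sub 4 for 3: 4^(4 + 1) + 4^4 + 2; = 1282; G_2 = 1282−1 = 1281
step 2: 1281 = 4^(4 + 1) + 4^4 + 1; sub 5 for 4: 5^(5 + 1) + 5^5 + 1; = 18751; G_3 = 18751−1 = 18750
step 3: 18750 = 5^(5 + 1) + 5^5; sub 6 for 5: 6^(6 + 1) + 6^6; = 326592; G_4 = 326592−1 = 326591

326592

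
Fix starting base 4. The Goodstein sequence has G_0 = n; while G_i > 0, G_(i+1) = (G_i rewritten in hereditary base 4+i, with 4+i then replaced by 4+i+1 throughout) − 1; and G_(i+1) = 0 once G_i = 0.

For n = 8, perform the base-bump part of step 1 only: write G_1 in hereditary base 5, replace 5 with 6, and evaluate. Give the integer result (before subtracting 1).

step 0: 8 = 2·4; sub 5 for 4: 2·5; = 10; G_1 = 10−1 = 9
step 1: 9 = 5 + 4; sub 6 for 5: 6 + 4; = 10; G_2 = 10−1 = 9

10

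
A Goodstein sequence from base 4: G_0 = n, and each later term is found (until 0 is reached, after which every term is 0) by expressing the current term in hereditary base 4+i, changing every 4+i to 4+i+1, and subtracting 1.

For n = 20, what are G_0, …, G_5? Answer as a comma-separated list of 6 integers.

20, 29, 39, 51, 65, 81

base 4: 20 = 4^2 + 4; at 5: 5^2 + 5 = 30; next = 29
base 5: 29 = 5^2 + 4; at 6: 6^2 + 4 = 40; next = 39
base 6: 39 = 6^2 + 3; at 7: 7^2 + 3 = 52; next = 51
base 7: 51 = 7^2 + 2; at 8: 8^2 + 2 = 66; next = 65
base 8: 65 = 8^2 + 1; at 9: 9^2 + 1 = 82; next = 81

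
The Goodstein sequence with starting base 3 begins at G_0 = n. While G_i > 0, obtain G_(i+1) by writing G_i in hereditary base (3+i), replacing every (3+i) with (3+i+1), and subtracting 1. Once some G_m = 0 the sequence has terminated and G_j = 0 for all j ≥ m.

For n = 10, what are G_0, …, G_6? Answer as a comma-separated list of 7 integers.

10, 16, 24, 27, 30, 33, 36

G_0=10  [base 3] 3^2 + 1  →[3↦4]→  4^2 + 1 = 17  −1 ⇒ G_1=16
G_1=16  [base 4] 4^2  →[4↦5]→  5^2 = 25  −1 ⇒ G_2=24
G_2=24  [base 5] 4·5 + 4  →[5↦6]→  4·6 + 4 = 28  −1 ⇒ G_3=27
G_3=27  [base 6] 4·6 + 3  →[6↦7]→  4·7 + 3 = 31  −1 ⇒ G_4=30
G_4=30  [base 7] 4·7 + 2  →[7↦8]→  4·8 + 2 = 34  −1 ⇒ G_5=33
G_5=33  [base 8] 4·8 + 1  →[8↦9]→  4·9 + 1 = 37  −1 ⇒ G_6=36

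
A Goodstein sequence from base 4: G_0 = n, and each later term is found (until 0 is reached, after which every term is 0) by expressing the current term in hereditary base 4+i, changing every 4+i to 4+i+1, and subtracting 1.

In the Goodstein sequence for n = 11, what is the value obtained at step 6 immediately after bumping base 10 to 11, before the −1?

16

step 0: 11 = 2·4 + 3; sub 5 for 4: 2·5 + 3; = 13; G_1 = 13−1 = 12
step 1: 12 = 2·5 + 2; sub 6 for 5: 2·6 + 2; = 14; G_2 = 14−1 = 13
step 2: 13 = 2·6 + 1; sub 7 for 6: 2·7 + 1; = 15; G_3 = 15−1 = 14
step 3: 14 = 2·7; sub 8 for 7: 2·8; = 16; G_4 = 16−1 = 15
step 4: 15 = 8 + 7; sub 9 for 8: 9 + 7; = 16; G_5 = 16−1 = 15
step 5: 15 = 9 + 6; sub 10 for 9: 10 + 6; = 16; G_6 = 16−1 = 15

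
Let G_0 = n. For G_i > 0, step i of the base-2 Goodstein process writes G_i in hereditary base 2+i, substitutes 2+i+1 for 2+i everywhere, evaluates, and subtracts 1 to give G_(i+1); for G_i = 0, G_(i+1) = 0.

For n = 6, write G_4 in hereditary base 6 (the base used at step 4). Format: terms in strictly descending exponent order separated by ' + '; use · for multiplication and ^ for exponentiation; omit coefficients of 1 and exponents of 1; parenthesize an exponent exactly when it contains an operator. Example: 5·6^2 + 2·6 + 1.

5·6^5 + 5·6^4 + 5·6^3 + 5·6^2 + 5·6 + 5

G_0=6  [base 2] 2^2 + 2  →[2↦3]→  3^3 + 3 = 30  −1 ⇒ G_1=29
G_1=29  [base 3] 3^3 + 2  →[3↦4]→  4^4 + 2 = 258  −1 ⇒ G_2=257
G_2=257  [base 4] 4^4 + 1  →[4↦5]→  5^5 + 1 = 3126  −1 ⇒ G_3=3125
G_3=3125  [base 5] 5^5  →[5↦6]→  6^6 = 46656  −1 ⇒ G_4=46655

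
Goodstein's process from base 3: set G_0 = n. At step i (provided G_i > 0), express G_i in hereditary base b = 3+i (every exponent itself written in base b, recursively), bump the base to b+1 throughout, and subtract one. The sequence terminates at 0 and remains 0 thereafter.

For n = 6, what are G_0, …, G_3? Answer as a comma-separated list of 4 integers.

6, 7, 7, 7

i=0: 6 = 2·3 (b=3); 3→4: 2·4 = 8; 8−1 = 7
i=1: 7 = 4 + 3 (b=4); 4→5: 5 + 3 = 8; 8−1 = 7
i=2: 7 = 5 + 2 (b=5); 5→6: 6 + 2 = 8; 8−1 = 7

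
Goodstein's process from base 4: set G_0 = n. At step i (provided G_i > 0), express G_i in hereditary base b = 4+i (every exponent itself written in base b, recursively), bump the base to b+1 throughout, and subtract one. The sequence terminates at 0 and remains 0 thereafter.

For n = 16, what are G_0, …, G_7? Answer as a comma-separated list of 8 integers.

G_0 = 16. HB_4(16) = 4^2. Bump = 25. G_1 = 24.
G_1 = 24. HB_5(24) = 4·5 + 4. Bump = 28. G_2 = 27.
G_2 = 27. HB_6(27) = 4·6 + 3. Bump = 31. G_3 = 30.
G_3 = 30. HB_7(30) = 4·7 + 2. Bump = 34. G_4 = 33.
G_4 = 33. HB_8(33) = 4·8 + 1. Bump = 37. G_5 = 36.
G_5 = 36. HB_9(36) = 4·9. Bump = 40. G_6 = 39.
G_6 = 39. HB_10(39) = 3·10 + 9. Bump = 42. G_7 = 41.

16, 24, 27, 30, 33, 36, 39, 41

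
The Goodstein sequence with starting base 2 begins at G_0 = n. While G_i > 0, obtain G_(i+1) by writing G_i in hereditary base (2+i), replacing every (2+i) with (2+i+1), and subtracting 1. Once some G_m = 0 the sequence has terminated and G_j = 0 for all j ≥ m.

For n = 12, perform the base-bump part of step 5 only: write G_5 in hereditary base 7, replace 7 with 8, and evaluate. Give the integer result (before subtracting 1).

134217868

G_0 = 12. HB_2(12) = 2^(2 + 1) + 2^2. Bump = 108. G_1 = 107.
G_1 = 107. HB_3(107) = 3^(3 + 1) + 2·3^2 + 2·3 + 2. Bump = 1066. G_2 = 1065.
G_2 = 1065. HB_4(1065) = 4^(4 + 1) + 2·4^2 + 2·4 + 1. Bump = 15686. G_3 = 15685.
G_3 = 15685. HB_5(15685) = 5^(5 + 1) + 2·5^2 + 2·5. Bump = 280020. G_4 = 280019.
G_4 = 280019. HB_6(280019) = 6^(6 + 1) + 2·6^2 + 6 + 5. Bump = 5764911. G_5 = 5764910.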